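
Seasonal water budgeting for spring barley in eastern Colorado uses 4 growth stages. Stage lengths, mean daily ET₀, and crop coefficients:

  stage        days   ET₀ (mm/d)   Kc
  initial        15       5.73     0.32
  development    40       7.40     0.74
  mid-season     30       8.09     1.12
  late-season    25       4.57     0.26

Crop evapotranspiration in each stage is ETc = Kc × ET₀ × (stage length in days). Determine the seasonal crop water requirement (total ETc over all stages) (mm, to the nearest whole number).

initial: 0.32 × 5.73 × 15 = 27.50 mm
development: 0.74 × 7.40 × 40 = 219.04 mm
mid-season: 1.12 × 8.09 × 30 = 271.82 mm
late-season: 0.26 × 4.57 × 25 = 29.71 mm
Seasonal total = 548.07 mm

548 mm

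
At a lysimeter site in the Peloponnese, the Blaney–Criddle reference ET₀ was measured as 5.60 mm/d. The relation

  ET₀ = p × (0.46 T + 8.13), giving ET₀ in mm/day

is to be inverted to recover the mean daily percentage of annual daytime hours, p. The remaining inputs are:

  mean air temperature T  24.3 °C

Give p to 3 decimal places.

0.290

p = ET₀ / (0.46 T + 8.13) = 5.60 / (0.46 × 24.3 + 8.13) = 5.60 / 19.308 = 0.2900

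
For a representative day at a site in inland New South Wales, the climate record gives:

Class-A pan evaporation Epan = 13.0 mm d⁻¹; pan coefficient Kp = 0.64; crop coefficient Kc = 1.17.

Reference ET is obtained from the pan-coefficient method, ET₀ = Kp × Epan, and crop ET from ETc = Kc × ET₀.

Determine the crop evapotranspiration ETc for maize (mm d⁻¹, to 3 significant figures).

9.73 mm d⁻¹

ET₀ = 0.64 × 13.0 = 8.3200 mm/d
ETc = Kc × ET₀ = 1.17 × 8.3200 = 9.7344 mm/d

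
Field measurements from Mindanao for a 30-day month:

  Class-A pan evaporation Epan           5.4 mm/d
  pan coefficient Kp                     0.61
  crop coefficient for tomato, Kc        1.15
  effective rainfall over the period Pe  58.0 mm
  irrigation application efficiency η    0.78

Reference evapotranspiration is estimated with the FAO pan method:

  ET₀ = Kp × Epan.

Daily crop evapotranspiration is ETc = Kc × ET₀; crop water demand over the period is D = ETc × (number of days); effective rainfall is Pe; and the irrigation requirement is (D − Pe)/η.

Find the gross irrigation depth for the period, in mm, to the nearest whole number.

ET₀ = 0.61 × 5.4 = 3.2940 mm/d
ETc = Kc × ET₀ = 1.15 × 3.2940 = 3.7881 mm/d
Crop demand D = ETc × 30 d = 3.7881 × 30 = 113.643 mm
D − Pe = 113.643 − 58.0 = 55.643 mm
Gross irrigation = 55.643 / 0.78 = 71.337 mm

71 mm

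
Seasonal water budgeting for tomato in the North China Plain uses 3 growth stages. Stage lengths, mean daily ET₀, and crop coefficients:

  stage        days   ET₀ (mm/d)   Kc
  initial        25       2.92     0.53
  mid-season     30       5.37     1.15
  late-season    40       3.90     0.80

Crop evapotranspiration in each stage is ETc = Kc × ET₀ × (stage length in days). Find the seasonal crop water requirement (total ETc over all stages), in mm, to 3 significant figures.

initial: 0.53 × 2.92 × 25 = 38.69 mm
mid-season: 1.15 × 5.37 × 30 = 185.27 mm
late-season: 0.80 × 3.90 × 40 = 124.80 mm
Seasonal total = 348.76 mm

349 mm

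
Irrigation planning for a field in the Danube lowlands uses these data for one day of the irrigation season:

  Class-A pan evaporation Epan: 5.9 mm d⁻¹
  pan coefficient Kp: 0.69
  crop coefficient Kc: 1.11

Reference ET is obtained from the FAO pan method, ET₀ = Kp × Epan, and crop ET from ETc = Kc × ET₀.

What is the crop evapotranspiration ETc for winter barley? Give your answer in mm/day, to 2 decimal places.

4.52 mm/day

ET₀ = 0.69 × 5.9 = 4.0710 mm/d
ETc = Kc × ET₀ = 1.11 × 4.0710 = 4.5188 mm/d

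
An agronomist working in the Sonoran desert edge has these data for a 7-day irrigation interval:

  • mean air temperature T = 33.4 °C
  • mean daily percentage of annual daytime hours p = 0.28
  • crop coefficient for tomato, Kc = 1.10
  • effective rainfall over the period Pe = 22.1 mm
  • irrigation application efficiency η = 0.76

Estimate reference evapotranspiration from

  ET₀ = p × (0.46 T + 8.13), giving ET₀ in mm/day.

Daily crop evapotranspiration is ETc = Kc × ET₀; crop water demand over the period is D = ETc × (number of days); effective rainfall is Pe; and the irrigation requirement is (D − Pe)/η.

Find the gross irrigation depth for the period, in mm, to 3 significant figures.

37.6 mm

ET₀ = 0.28 × (0.46 × 33.4 + 8.13) = 0.28 × 23.494 = 6.5783 mm/d
ETc = Kc × ET₀ = 1.10 × 6.5783 = 7.2361 mm/d
Crop demand D = ETc × 7 d = 7.2361 × 7 = 50.653 mm
D − Pe = 50.653 − 22.1 = 28.553 mm
Gross irrigation = 28.553 / 0.76 = 37.570 mm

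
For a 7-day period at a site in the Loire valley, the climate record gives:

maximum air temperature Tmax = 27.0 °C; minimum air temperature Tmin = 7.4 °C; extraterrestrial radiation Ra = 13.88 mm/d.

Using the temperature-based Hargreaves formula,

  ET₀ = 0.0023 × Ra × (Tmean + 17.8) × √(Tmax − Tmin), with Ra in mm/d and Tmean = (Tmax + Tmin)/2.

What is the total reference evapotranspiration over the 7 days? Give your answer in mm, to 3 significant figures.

34.6 mm

Tmean = (27.0 + 7.4)/2 = 17.20 °C
ET₀ = 0.0023 × 13.88 × (17.20 + 17.8) × √19.6 = 0.0023 × 13.88 × 35.00 × 4.4272 = 4.9467 mm/d
Over 7 days: 4.9467 × 7 = 34.627 mm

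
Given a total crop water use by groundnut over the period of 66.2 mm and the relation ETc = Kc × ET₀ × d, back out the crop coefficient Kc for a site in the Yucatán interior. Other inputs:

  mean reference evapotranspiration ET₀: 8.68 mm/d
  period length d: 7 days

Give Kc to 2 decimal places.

1.09

ETc = Kc × ET₀ × d  ⇒  Kc = ETc / (ET₀ × d)
Kc = 66.2 / (8.68 × 7) = 66.2 / 60.76 = 1.0895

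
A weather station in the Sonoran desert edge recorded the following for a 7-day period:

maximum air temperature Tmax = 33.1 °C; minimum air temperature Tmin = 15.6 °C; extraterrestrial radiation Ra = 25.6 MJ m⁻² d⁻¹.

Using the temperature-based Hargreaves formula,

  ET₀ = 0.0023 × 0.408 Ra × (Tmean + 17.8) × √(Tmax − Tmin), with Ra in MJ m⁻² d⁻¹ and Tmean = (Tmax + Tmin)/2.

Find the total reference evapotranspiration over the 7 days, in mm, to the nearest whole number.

30 mm

Tmean = (33.1 + 15.6)/2 = 24.35 °C
0.408 Ra = 0.408 × 25.6 = 10.4448 mm/d equivalent
ET₀ = 0.0023 × 10.4448 × (24.35 + 17.8) × √17.5 = 0.0023 × 10.4448 × 42.15 × 4.1833 = 4.2359 mm/d
Over 7 days: 4.2359 × 7 = 29.651 mm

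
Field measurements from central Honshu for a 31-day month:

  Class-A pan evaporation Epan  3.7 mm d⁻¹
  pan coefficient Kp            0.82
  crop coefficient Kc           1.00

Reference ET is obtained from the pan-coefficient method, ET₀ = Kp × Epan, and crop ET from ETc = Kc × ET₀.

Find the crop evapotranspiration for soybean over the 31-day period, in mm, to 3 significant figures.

ET₀ = 0.82 × 3.7 = 3.0340 mm/d
ETc = Kc × ET₀ = 1.00 × 3.0340 = 3.0340 mm/d
Over 31 days: 3.0340 × 31 = 94.054 mm

94.1 mm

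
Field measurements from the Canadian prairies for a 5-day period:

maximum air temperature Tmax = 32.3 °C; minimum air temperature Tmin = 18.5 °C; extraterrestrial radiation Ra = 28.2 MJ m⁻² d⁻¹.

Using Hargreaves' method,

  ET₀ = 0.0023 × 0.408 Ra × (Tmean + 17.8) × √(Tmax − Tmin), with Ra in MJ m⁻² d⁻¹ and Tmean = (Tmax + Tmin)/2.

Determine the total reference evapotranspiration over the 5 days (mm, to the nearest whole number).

Tmean = (32.3 + 18.5)/2 = 25.40 °C
0.408 Ra = 0.408 × 28.2 = 11.5056 mm/d equivalent
ET₀ = 0.0023 × 11.5056 × (25.40 + 17.8) × √13.8 = 0.0023 × 11.5056 × 43.20 × 3.7148 = 4.2467 mm/d
Over 5 days: 4.2467 × 5 = 21.234 mm

21 mm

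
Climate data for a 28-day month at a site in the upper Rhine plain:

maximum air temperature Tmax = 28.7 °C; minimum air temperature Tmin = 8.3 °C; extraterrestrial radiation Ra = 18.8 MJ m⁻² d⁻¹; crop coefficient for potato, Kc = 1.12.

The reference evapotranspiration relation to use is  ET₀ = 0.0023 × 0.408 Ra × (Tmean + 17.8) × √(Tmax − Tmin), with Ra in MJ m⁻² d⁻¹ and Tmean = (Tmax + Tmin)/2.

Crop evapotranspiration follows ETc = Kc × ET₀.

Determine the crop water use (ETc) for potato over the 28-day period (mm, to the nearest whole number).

Tmean = (28.7 + 8.3)/2 = 18.50 °C
0.408 Ra = 0.408 × 18.8 = 7.6704 mm/d equivalent
ET₀ = 0.0023 × 7.6704 × (18.50 + 17.8) × √20.4 = 0.0023 × 7.6704 × 36.30 × 4.5166 = 2.8924 mm/d
ETc = Kc × ET₀ = 1.12 × 2.8924 = 3.2395 mm/d
Over 28 days: 3.2395 × 28 = 90.706 mm

91 mm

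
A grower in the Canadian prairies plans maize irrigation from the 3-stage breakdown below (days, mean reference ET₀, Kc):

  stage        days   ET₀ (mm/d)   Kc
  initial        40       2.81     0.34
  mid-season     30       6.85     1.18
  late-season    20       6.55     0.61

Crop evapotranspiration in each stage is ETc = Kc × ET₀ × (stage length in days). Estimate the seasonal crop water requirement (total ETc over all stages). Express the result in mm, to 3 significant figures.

initial: 0.34 × 2.81 × 40 = 38.22 mm
mid-season: 1.18 × 6.85 × 30 = 242.49 mm
late-season: 0.61 × 6.55 × 20 = 79.91 mm
Seasonal total = 360.62 mm

361 mm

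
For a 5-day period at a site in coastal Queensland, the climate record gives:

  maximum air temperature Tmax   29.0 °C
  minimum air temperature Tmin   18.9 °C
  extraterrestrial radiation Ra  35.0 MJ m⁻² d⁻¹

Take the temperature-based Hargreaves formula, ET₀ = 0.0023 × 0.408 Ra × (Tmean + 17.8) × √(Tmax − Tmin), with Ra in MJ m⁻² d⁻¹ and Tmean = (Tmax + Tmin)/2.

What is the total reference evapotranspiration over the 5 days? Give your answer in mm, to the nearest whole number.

22 mm

Tmean = (29.0 + 18.9)/2 = 23.95 °C
0.408 Ra = 0.408 × 35.0 = 14.2800 mm/d equivalent
ET₀ = 0.0023 × 14.2800 × (23.95 + 17.8) × √10.1 = 0.0023 × 14.2800 × 41.75 × 3.1780 = 4.3578 mm/d
Over 5 days: 4.3578 × 5 = 21.789 mm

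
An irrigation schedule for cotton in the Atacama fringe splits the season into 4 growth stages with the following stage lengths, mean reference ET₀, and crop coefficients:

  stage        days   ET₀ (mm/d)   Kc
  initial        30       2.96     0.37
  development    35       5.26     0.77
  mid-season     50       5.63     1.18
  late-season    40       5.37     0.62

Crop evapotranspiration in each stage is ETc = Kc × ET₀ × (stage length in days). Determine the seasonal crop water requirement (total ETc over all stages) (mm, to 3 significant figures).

initial: 0.37 × 2.96 × 30 = 32.86 mm
development: 0.77 × 5.26 × 35 = 141.76 mm
mid-season: 1.18 × 5.63 × 50 = 332.17 mm
late-season: 0.62 × 5.37 × 40 = 133.18 mm
Seasonal total = 639.97 mm

640 mm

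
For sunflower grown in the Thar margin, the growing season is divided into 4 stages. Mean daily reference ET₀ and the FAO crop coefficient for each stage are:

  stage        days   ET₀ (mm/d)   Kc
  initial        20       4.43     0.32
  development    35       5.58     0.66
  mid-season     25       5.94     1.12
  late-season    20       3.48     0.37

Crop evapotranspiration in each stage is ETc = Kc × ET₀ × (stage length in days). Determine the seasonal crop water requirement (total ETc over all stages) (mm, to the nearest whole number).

initial: 0.32 × 4.43 × 20 = 28.35 mm
development: 0.66 × 5.58 × 35 = 128.90 mm
mid-season: 1.12 × 5.94 × 25 = 166.32 mm
late-season: 0.37 × 3.48 × 20 = 25.75 mm
Seasonal total = 349.32 mm

349 mm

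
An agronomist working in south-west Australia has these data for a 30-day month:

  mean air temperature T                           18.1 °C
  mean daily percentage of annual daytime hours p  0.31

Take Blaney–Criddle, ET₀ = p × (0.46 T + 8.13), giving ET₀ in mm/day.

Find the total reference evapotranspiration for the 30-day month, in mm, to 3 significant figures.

153 mm

ET₀ = 0.31 × (0.46 × 18.1 + 8.13) = 0.31 × 16.456 = 5.1014 mm/d
Monthly total = 5.1014 × 30 = 153.042 mm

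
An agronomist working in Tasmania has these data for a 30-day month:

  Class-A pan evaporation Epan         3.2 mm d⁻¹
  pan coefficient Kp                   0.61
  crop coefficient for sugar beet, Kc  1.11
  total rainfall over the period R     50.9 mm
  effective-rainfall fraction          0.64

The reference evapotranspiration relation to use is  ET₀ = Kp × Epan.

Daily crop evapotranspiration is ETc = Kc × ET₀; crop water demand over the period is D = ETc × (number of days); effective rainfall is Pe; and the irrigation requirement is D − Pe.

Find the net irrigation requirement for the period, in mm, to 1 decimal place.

ET₀ = 0.61 × 3.2 = 1.9520 mm/d
ETc = Kc × ET₀ = 1.11 × 1.9520 = 2.1667 mm/d
Crop demand D = ETc × 30 d = 2.1667 × 30 = 65.001 mm
Pe = 0.64 × 50.9 = 32.576 mm
D − Pe = 65.001 − 32.576 = 32.425 mm

32.4 mm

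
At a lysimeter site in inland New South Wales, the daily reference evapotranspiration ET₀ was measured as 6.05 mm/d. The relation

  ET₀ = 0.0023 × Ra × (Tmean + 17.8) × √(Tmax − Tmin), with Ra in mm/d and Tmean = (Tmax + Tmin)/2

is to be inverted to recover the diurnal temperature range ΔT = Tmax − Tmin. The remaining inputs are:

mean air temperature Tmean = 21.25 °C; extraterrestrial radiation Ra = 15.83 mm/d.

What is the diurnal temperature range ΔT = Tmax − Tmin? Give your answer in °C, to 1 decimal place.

18.1 °C

√ΔT = ET₀ / [0.0023 × Ra × (Tmean+17.8)] = 6.05 / (0.0023 × 15.83 × 39.05) = 4.2553
ΔT = 4.2553² = 18.108 °C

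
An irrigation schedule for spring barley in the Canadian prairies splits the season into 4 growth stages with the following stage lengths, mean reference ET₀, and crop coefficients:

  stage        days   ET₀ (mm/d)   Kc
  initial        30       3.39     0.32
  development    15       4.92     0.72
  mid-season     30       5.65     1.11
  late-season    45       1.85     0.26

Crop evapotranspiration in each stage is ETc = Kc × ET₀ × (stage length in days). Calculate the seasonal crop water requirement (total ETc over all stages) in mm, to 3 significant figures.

295 mm

initial: 0.32 × 3.39 × 30 = 32.54 mm
development: 0.72 × 4.92 × 15 = 53.14 mm
mid-season: 1.11 × 5.65 × 30 = 188.15 mm
late-season: 0.26 × 1.85 × 45 = 21.65 mm
Seasonal total = 295.48 mm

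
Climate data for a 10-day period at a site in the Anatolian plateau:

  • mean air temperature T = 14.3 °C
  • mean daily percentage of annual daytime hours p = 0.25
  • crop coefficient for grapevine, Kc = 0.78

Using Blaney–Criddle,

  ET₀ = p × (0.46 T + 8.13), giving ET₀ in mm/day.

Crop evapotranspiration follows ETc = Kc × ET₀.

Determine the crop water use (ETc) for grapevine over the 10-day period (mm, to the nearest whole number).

29 mm

ET₀ = 0.25 × (0.46 × 14.3 + 8.13) = 0.25 × 14.708 = 3.6770 mm/d
ETc = Kc × ET₀ = 0.78 × 3.6770 = 2.8681 mm/d
Over 10 days: 2.8681 × 10 = 28.681 mm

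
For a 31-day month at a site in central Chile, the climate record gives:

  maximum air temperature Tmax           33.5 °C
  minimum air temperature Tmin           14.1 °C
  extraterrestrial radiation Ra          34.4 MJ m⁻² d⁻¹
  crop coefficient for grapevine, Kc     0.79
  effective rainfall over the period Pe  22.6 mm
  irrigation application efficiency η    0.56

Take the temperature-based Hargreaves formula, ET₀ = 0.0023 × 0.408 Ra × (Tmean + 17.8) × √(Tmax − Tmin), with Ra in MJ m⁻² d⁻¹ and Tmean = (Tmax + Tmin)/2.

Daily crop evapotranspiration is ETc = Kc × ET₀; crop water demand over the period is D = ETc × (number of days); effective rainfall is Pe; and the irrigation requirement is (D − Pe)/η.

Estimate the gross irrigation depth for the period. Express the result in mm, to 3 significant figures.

Tmean = (33.5 + 14.1)/2 = 23.80 °C
0.408 Ra = 0.408 × 34.4 = 14.0352 mm/d equivalent
ET₀ = 0.0023 × 14.0352 × (23.80 + 17.8) × √19.4 = 0.0023 × 14.0352 × 41.60 × 4.4045 = 5.9147 mm/d
ETc = Kc × ET₀ = 0.79 × 5.9147 = 4.6726 mm/d
Crop demand D = ETc × 31 d = 4.6726 × 31 = 144.851 mm
D − Pe = 144.851 − 22.6 = 122.251 mm
Gross irrigation = 122.251 / 0.56 = 218.305 mm

218 mm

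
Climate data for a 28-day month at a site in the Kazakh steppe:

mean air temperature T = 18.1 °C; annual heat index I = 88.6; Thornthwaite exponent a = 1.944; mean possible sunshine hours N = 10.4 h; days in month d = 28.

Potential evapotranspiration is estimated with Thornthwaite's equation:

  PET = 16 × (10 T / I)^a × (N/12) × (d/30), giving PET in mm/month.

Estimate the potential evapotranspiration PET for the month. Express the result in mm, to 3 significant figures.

51.9 mm

10T/I = 10 × 18.1 / 88.6 = 2.0429
(10T/I)^a = 2.0429^1.944 = 4.0098
Uncorrected PET = 16 × 4.0098 = 64.157 mm
Correction = (N/12)(d/30) = (10.4/12)(28/30) = 0.8089
PET = 64.157 × 0.8089 = 51.897 mm/month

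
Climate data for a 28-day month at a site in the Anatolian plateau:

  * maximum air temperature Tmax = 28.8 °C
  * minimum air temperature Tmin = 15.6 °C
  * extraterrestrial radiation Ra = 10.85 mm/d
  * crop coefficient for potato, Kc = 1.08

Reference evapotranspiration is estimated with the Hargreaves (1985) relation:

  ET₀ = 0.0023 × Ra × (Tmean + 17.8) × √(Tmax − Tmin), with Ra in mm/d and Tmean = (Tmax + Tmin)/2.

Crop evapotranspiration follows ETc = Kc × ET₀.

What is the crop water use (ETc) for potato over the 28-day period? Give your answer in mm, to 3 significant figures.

110 mm

Tmean = (28.8 + 15.6)/2 = 22.20 °C
ET₀ = 0.0023 × 10.85 × (22.20 + 17.8) × √13.2 = 0.0023 × 10.85 × 40.00 × 3.6332 = 3.6267 mm/d
ETc = Kc × ET₀ = 1.08 × 3.6267 = 3.9168 mm/d
Over 28 days: 3.9168 × 28 = 109.670 mm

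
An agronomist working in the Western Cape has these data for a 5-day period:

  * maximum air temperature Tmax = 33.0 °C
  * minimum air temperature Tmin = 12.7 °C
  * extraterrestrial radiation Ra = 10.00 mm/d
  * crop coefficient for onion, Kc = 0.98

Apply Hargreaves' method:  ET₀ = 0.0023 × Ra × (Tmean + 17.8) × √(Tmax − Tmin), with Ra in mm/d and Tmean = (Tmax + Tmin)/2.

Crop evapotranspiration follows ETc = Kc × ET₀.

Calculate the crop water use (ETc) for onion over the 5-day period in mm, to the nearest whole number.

21 mm

Tmean = (33.0 + 12.7)/2 = 22.85 °C
ET₀ = 0.0023 × 10.00 × (22.85 + 17.8) × √20.3 = 0.0023 × 10.00 × 40.65 × 4.5056 = 4.2125 mm/d
ETc = Kc × ET₀ = 0.98 × 4.2125 = 4.1283 mm/d
Over 5 days: 4.1283 × 5 = 20.642 mm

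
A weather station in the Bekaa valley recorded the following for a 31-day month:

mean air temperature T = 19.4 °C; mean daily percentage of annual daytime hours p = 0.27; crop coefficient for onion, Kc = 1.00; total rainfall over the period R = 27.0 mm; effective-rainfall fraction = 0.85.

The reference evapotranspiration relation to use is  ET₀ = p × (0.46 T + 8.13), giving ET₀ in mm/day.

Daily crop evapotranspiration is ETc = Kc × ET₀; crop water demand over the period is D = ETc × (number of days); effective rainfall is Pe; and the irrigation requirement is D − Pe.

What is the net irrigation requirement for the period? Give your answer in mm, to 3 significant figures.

ET₀ = 0.27 × (0.46 × 19.4 + 8.13) = 0.27 × 17.054 = 4.6046 mm/d
ETc = Kc × ET₀ = 1.00 × 4.6046 = 4.6046 mm/d
Crop demand D = ETc × 31 d = 4.6046 × 31 = 142.743 mm
Pe = 0.85 × 27.0 = 22.950 mm
D − Pe = 142.743 − 22.950 = 119.793 mm

120 mm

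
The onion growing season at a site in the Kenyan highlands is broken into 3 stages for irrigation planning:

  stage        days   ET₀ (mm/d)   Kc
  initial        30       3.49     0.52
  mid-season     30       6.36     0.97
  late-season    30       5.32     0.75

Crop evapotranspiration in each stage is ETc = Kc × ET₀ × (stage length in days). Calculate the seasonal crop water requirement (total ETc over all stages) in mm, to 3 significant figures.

initial: 0.52 × 3.49 × 30 = 54.44 mm
mid-season: 0.97 × 6.36 × 30 = 185.08 mm
late-season: 0.75 × 5.32 × 30 = 119.70 mm
Seasonal total = 359.22 mm

359 mm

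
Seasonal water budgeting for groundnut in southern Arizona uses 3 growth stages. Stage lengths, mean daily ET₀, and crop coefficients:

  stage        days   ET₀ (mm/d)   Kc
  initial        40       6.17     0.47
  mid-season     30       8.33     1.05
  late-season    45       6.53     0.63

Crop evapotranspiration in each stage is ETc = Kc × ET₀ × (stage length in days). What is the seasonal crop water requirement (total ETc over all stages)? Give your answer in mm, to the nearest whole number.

564 mm

initial: 0.47 × 6.17 × 40 = 116.00 mm
mid-season: 1.05 × 8.33 × 30 = 262.40 mm
late-season: 0.63 × 6.53 × 45 = 185.13 mm
Seasonal total = 563.53 mm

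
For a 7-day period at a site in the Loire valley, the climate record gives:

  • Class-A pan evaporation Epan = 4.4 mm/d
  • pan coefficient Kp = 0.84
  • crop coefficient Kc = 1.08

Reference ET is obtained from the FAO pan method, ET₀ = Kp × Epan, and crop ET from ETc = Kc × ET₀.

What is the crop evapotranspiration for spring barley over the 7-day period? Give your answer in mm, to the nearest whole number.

28 mm

ET₀ = 0.84 × 4.4 = 3.6960 mm/d
ETc = Kc × ET₀ = 1.08 × 3.6960 = 3.9917 mm/d
Over 7 days: 3.9917 × 7 = 27.942 mm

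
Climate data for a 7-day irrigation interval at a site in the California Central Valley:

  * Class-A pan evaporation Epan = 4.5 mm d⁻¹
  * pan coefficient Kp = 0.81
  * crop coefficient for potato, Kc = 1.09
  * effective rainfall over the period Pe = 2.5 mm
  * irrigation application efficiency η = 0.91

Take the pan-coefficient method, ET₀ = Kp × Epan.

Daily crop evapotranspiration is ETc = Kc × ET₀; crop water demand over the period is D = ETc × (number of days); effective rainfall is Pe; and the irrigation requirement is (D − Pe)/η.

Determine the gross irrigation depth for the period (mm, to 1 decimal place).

ET₀ = 0.81 × 4.5 = 3.6450 mm/d
ETc = Kc × ET₀ = 1.09 × 3.6450 = 3.9731 mm/d
Crop demand D = ETc × 7 d = 3.9731 × 7 = 27.812 mm
D − Pe = 27.812 − 2.5 = 25.312 mm
Gross irrigation = 25.312 / 0.91 = 27.815 mm

27.8 mm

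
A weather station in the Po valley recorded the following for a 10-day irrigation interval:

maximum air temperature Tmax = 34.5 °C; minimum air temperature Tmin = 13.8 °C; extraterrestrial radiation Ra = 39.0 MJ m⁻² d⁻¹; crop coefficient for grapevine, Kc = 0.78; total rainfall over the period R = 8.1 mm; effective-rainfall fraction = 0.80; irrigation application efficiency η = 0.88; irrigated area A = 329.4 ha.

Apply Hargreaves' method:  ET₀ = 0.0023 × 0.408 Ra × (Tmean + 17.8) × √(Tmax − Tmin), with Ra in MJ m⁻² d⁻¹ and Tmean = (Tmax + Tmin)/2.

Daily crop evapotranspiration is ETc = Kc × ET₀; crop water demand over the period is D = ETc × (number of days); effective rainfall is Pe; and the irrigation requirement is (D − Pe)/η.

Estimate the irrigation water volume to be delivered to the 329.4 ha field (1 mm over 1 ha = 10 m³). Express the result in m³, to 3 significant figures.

Tmean = (34.5 + 13.8)/2 = 24.15 °C
0.408 Ra = 0.408 × 39.0 = 15.9120 mm/d equivalent
ET₀ = 0.0023 × 15.9120 × (24.15 + 17.8) × √20.7 = 0.0023 × 15.9120 × 41.95 × 4.5497 = 6.9850 mm/d
ETc = Kc × ET₀ = 0.78 × 6.9850 = 5.4483 mm/d
Crop demand D = ETc × 10 d = 5.4483 × 10 = 54.483 mm
Pe = 0.80 × 8.1 = 6.480 mm
D − Pe = 54.483 − 6.480 = 48.003 mm
Gross irrigation = 48.003 / 0.88 = 54.549 mm
Volume = 54.549 mm × 329.4 ha × 10 = 179684.4 m³

180000 m³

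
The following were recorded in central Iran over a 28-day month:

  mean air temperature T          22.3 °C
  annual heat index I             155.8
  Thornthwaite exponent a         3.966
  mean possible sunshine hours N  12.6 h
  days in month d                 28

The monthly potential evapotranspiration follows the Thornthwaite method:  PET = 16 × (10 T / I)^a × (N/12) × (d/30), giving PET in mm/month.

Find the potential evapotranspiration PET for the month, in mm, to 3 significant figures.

10T/I = 10 × 22.3 / 155.8 = 1.4313
(10T/I)^a = 1.4313^3.966 = 4.1460
Uncorrected PET = 16 × 4.1460 = 66.336 mm
Correction = (N/12)(d/30) = (12.6/12)(28/30) = 0.9800
PET = 66.336 × 0.9800 = 65.009 mm/month

65.0 mm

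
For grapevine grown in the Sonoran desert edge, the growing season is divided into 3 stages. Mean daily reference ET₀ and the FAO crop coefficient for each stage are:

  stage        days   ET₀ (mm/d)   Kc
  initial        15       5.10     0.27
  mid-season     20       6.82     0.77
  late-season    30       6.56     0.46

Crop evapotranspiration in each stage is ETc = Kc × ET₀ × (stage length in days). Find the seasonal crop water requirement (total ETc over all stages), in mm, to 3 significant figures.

initial: 0.27 × 5.10 × 15 = 20.66 mm
mid-season: 0.77 × 6.82 × 20 = 105.03 mm
late-season: 0.46 × 6.56 × 30 = 90.53 mm
Seasonal total = 216.22 mm

216 mm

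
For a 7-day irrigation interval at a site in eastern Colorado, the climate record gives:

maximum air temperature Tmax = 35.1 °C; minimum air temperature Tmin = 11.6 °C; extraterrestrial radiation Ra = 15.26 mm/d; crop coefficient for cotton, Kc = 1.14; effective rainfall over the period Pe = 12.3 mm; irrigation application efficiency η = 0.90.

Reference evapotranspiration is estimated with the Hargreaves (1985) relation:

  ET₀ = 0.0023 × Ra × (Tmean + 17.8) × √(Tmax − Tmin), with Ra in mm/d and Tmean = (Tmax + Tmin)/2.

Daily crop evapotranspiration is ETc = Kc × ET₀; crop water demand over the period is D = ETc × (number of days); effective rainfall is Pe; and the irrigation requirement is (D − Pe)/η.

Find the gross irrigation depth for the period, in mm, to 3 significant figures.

Tmean = (35.1 + 11.6)/2 = 23.35 °C
ET₀ = 0.0023 × 15.26 × (23.35 + 17.8) × √23.5 = 0.0023 × 15.26 × 41.15 × 4.8477 = 7.0014 mm/d
ETc = Kc × ET₀ = 1.14 × 7.0014 = 7.9816 mm/d
Crop demand D = ETc × 7 d = 7.9816 × 7 = 55.871 mm
D − Pe = 55.871 − 12.3 = 43.571 mm
Gross irrigation = 43.571 / 0.90 = 48.412 mm

48.4 mm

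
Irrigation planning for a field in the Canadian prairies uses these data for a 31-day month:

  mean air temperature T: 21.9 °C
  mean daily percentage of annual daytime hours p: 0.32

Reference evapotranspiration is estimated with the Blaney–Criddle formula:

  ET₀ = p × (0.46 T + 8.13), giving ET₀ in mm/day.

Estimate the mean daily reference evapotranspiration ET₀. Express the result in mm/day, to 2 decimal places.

5.83 mm/day

ET₀ = 0.32 × (0.46 × 21.9 + 8.13) = 0.32 × 18.204 = 5.8253 mm/d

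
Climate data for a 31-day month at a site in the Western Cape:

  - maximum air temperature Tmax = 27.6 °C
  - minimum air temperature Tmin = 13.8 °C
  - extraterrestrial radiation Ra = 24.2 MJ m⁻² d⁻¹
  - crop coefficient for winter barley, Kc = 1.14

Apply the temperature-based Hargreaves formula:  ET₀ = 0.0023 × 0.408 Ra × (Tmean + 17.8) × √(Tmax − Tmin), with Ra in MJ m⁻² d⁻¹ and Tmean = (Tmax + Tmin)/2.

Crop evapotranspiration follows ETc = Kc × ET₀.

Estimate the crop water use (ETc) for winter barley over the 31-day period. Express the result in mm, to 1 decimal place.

Tmean = (27.6 + 13.8)/2 = 20.70 °C
0.408 Ra = 0.408 × 24.2 = 9.8736 mm/d equivalent
ET₀ = 0.0023 × 9.8736 × (20.70 + 17.8) × √13.8 = 0.0023 × 9.8736 × 38.50 × 3.7148 = 3.2479 mm/d
ETc = Kc × ET₀ = 1.14 × 3.2479 = 3.7026 mm/d
Over 31 days: 3.7026 × 31 = 114.781 mm

114.8 mm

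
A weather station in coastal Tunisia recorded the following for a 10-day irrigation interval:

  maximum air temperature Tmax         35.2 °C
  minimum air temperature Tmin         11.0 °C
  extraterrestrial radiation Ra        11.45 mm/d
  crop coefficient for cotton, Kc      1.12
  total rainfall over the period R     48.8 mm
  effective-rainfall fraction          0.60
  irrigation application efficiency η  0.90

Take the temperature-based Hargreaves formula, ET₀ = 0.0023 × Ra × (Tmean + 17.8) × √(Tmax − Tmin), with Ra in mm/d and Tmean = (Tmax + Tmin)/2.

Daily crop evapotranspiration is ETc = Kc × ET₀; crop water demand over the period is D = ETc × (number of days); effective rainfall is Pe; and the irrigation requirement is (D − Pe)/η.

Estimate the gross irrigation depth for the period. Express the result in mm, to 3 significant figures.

33.4 mm

Tmean = (35.2 + 11.0)/2 = 23.10 °C
ET₀ = 0.0023 × 11.45 × (23.10 + 17.8) × √24.2 = 0.0023 × 11.45 × 40.90 × 4.9193 = 5.2986 mm/d
ETc = Kc × ET₀ = 1.12 × 5.2986 = 5.9344 mm/d
Crop demand D = ETc × 10 d = 5.9344 × 10 = 59.344 mm
Pe = 0.60 × 48.8 = 29.280 mm
D − Pe = 59.344 − 29.280 = 30.064 mm
Gross irrigation = 30.064 / 0.90 = 33.404 mm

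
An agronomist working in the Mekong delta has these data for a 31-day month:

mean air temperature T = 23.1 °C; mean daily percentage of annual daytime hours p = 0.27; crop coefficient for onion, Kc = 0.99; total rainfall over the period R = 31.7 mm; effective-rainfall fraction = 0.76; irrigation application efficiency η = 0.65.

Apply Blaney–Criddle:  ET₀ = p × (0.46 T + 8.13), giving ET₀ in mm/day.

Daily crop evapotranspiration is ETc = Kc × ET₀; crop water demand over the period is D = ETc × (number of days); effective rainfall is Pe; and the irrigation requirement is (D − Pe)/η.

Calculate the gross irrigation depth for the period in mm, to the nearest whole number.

ET₀ = 0.27 × (0.46 × 23.1 + 8.13) = 0.27 × 18.756 = 5.0641 mm/d
ETc = Kc × ET₀ = 0.99 × 5.0641 = 5.0135 mm/d
Crop demand D = ETc × 31 d = 5.0135 × 31 = 155.419 mm
Pe = 0.76 × 31.7 = 24.092 mm
D − Pe = 155.419 − 24.092 = 131.327 mm
Gross irrigation = 131.327 / 0.65 = 202.042 mm

202 mm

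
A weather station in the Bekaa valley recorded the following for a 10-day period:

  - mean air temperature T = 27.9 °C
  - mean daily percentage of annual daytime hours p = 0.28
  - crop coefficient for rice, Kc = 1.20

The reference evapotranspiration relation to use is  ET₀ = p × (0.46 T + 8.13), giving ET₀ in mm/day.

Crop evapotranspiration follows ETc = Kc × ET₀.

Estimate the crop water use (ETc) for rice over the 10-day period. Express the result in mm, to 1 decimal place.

ET₀ = 0.28 × (0.46 × 27.9 + 8.13) = 0.28 × 20.964 = 5.8699 mm/d
ETc = Kc × ET₀ = 1.20 × 5.8699 = 7.0439 mm/d
Over 10 days: 7.0439 × 10 = 70.439 mm

70.4 mm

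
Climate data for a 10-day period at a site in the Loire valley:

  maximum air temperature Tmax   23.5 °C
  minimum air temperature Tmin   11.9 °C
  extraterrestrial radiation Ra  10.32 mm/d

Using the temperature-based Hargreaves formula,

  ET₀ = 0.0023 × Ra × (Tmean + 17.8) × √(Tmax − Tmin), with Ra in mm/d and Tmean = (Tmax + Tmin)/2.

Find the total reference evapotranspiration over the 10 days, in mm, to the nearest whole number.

Tmean = (23.5 + 11.9)/2 = 17.70 °C
ET₀ = 0.0023 × 10.32 × (17.70 + 17.8) × √11.6 = 0.0023 × 10.32 × 35.50 × 3.4059 = 2.8699 mm/d
Over 10 days: 2.8699 × 10 = 28.699 mm

29 mm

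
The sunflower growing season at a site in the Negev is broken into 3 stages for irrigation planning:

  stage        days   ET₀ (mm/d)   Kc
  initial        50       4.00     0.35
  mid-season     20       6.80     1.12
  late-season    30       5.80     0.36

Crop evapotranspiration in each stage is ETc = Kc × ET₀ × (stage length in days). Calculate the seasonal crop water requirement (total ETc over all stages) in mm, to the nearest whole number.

285 mm

initial: 0.35 × 4.00 × 50 = 70.00 mm
mid-season: 1.12 × 6.80 × 20 = 152.32 mm
late-season: 0.36 × 5.80 × 30 = 62.64 mm
Seasonal total = 284.96 mm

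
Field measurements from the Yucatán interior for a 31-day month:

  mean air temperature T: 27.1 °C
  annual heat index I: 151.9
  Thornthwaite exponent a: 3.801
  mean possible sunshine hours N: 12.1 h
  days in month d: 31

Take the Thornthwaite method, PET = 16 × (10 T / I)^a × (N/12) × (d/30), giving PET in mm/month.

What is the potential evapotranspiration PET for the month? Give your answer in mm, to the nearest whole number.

151 mm

10T/I = 10 × 27.1 / 151.9 = 1.7841
(10T/I)^a = 1.7841^3.801 = 9.0291
Uncorrected PET = 16 × 9.0291 = 144.466 mm
Correction = (N/12)(d/30) = (12.1/12)(31/30) = 1.0419
PET = 144.466 × 1.0419 = 150.519 mm/month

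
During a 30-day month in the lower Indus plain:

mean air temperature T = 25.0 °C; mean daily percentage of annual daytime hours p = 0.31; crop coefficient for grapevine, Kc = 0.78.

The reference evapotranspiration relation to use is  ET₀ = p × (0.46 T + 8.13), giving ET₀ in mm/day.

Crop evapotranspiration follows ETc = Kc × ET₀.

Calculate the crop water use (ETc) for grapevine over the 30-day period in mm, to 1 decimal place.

142.4 mm

ET₀ = 0.31 × (0.46 × 25.0 + 8.13) = 0.31 × 19.630 = 6.0853 mm/d
ETc = Kc × ET₀ = 0.78 × 6.0853 = 4.7465 mm/d
Over 30 days: 4.7465 × 30 = 142.395 mm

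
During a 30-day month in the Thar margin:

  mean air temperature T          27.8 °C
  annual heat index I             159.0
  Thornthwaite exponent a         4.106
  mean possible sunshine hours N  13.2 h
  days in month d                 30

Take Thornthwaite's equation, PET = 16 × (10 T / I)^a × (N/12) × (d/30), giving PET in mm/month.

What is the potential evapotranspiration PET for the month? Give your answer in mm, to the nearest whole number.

175 mm

10T/I = 10 × 27.8 / 159.0 = 1.7484
(10T/I)^a = 1.7484^4.106 = 9.9148
Uncorrected PET = 16 × 9.9148 = 158.637 mm
Correction = (N/12)(d/30) = (13.2/12)(30/30) = 1.1000
PET = 158.637 × 1.1000 = 174.501 mm/month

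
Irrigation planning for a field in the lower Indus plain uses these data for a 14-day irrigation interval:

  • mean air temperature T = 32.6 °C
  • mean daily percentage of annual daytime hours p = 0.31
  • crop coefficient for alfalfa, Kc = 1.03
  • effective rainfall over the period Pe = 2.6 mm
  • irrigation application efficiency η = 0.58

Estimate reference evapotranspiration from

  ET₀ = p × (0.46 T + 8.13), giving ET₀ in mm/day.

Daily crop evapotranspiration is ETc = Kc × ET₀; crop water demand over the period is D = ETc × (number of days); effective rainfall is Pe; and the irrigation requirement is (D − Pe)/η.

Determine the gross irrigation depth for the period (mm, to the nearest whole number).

174 mm

ET₀ = 0.31 × (0.46 × 32.6 + 8.13) = 0.31 × 23.126 = 7.1691 mm/d
ETc = Kc × ET₀ = 1.03 × 7.1691 = 7.3842 mm/d
Crop demand D = ETc × 14 d = 7.3842 × 14 = 103.379 mm
D − Pe = 103.379 − 2.6 = 100.779 mm
Gross irrigation = 100.779 / 0.58 = 173.757 mm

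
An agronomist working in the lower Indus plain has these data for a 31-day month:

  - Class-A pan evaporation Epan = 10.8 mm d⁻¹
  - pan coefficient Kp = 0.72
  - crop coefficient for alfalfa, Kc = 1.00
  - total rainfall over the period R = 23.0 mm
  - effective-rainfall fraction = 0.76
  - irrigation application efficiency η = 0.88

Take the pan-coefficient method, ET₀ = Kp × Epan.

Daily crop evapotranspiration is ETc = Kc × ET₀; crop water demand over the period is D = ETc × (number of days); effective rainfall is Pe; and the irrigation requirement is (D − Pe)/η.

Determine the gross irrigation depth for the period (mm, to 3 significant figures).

254 mm

ET₀ = 0.72 × 10.8 = 7.7760 mm/d
ETc = Kc × ET₀ = 1.00 × 7.7760 = 7.7760 mm/d
Crop demand D = ETc × 31 d = 7.7760 × 31 = 241.056 mm
Pe = 0.76 × 23.0 = 17.480 mm
D − Pe = 241.056 − 17.480 = 223.576 mm
Gross irrigation = 223.576 / 0.88 = 254.064 mm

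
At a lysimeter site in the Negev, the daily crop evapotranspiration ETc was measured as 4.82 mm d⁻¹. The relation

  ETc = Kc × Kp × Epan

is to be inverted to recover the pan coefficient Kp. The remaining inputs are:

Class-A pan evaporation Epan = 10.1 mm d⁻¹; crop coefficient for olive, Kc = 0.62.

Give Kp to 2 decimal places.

0.77

ETc = Kc × Kp × Epan  ⇒  Kp = ETc / (Kc × Epan)
Kp = 4.82 / (0.62 × 10.1) = 4.82 / 6.262 = 0.7697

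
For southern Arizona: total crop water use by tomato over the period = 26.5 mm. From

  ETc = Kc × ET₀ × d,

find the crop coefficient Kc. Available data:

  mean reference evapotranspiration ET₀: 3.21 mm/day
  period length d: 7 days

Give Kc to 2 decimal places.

1.18

ETc = Kc × ET₀ × d  ⇒  Kc = ETc / (ET₀ × d)
Kc = 26.5 / (3.21 × 7) = 26.5 / 22.47 = 1.1794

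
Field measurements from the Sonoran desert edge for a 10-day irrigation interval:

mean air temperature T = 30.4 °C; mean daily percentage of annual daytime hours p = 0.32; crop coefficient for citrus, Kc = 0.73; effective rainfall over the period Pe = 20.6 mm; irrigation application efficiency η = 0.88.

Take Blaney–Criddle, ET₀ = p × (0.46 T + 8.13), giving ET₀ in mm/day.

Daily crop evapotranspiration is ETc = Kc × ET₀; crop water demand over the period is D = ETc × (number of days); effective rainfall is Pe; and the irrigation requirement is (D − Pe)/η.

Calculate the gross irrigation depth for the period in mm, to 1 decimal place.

ET₀ = 0.32 × (0.46 × 30.4 + 8.13) = 0.32 × 22.114 = 7.0765 mm/d
ETc = Kc × ET₀ = 0.73 × 7.0765 = 5.1658 mm/d
Crop demand D = ETc × 10 d = 5.1658 × 10 = 51.658 mm
D − Pe = 51.658 − 20.6 = 31.058 mm
Gross irrigation = 31.058 / 0.88 = 35.293 mm

35.3 mm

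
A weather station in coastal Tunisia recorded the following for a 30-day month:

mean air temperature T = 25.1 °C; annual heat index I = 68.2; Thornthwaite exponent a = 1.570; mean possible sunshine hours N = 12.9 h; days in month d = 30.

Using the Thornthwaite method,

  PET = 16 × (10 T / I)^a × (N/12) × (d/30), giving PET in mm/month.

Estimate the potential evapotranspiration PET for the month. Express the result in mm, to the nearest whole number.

10T/I = 10 × 25.1 / 68.2 = 3.6804
(10T/I)^a = 3.6804^1.570 = 7.7349
Uncorrected PET = 16 × 7.7349 = 123.758 mm
Correction = (N/12)(d/30) = (12.9/12)(30/30) = 1.0750
PET = 123.758 × 1.0750 = 133.040 mm/month

133 mm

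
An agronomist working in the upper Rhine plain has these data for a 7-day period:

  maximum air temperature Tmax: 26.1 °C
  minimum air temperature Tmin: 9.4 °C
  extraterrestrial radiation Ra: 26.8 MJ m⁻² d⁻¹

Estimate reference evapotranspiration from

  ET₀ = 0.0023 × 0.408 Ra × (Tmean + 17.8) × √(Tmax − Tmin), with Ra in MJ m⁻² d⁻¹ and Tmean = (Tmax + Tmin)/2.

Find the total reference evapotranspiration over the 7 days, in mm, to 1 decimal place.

25.6 mm

Tmean = (26.1 + 9.4)/2 = 17.75 °C
0.408 Ra = 0.408 × 26.8 = 10.9344 mm/d equivalent
ET₀ = 0.0023 × 10.9344 × (17.75 + 17.8) × √16.7 = 0.0023 × 10.9344 × 35.55 × 4.0866 = 3.6536 mm/d
Over 7 days: 3.6536 × 7 = 25.575 mm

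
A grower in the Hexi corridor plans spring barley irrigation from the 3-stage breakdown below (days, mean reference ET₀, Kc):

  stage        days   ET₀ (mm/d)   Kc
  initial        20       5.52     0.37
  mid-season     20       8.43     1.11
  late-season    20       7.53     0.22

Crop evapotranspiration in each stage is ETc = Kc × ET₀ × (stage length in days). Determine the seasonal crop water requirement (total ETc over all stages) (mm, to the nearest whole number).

261 mm

initial: 0.37 × 5.52 × 20 = 40.85 mm
mid-season: 1.11 × 8.43 × 20 = 187.15 mm
late-season: 0.22 × 7.53 × 20 = 33.13 mm
Seasonal total = 261.13 mm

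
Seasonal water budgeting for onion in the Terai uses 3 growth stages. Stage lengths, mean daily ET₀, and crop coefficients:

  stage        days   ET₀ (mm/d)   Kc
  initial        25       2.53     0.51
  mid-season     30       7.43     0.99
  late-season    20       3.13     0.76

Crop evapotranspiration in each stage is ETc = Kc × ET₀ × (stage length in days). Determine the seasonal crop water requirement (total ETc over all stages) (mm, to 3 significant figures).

301 mm

initial: 0.51 × 2.53 × 25 = 32.26 mm
mid-season: 0.99 × 7.43 × 30 = 220.67 mm
late-season: 0.76 × 3.13 × 20 = 47.58 mm
Seasonal total = 300.51 mm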